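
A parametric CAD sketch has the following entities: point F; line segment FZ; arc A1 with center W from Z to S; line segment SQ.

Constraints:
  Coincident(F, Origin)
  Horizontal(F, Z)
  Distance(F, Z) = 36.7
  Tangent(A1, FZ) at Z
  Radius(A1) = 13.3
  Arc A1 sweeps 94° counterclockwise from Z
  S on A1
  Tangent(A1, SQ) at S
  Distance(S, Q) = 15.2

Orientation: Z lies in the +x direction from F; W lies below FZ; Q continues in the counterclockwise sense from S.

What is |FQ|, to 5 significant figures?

38.258

On A1, Z sits at bearing 90° from W; a 94° counterclockwise sweep puts S at bearing 184°, so S = W + 13.3·(cos 184°, sin 184°) = (23.432, -14.228). Since A1 is tangent to SQ there, WS ⟂ SQ, so SQ runs along (−sin 184°, cos 184°); with |SQ| = 15.2, Q = (24.493, -29.391). Then |FQ| = |Q − F| = 38.258.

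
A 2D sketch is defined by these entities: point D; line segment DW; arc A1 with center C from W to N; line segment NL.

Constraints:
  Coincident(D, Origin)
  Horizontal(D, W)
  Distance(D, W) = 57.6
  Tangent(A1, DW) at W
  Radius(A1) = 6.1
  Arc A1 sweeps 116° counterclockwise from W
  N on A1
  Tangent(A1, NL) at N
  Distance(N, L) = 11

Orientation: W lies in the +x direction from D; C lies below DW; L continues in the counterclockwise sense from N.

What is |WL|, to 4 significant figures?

18.67

D is at the origin; D and W share the same y with |DW| = 57.6 and W on the +x side, so W = (57.60, 0.000). A1 meets DW tangentially, so CW is at right angles to DW, so C = W + (0, -6.1) = (57.60, -6.100). On A1, W sits at bearing 90° from C; a 116° counterclockwise sweep puts N at bearing 206°, so N = C + 6.1·(cos 206°, sin 206°) = (52.12, -8.774). A1 meets NL tangentially, so CN is at right angles to NL, so NL runs along (−sin 206°, cos 206°); with |NL| = 11.0, L = (56.94, -18.66). Then |WL| = |L − W| = 18.67.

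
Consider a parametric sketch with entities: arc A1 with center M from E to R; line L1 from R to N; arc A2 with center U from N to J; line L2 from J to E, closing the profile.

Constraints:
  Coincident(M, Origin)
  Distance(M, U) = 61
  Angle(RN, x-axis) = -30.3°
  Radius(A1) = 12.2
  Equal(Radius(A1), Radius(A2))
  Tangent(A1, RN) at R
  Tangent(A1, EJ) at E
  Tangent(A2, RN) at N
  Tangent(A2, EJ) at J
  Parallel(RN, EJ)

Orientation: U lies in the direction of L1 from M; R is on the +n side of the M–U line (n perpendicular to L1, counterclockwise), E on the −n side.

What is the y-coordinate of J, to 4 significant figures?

-41.31

The slot axis is L1's direction at -30.3°, so u = (cos -30.3°, sin -30.3°) = (0.8634, -0.5045) and n = (−sin -30.3°, cos -30.3°) = (0.5045, 0.8634). M is at the origin and U lies 61.0 along u from M, so U = 61.0·u = (52.67, -30.78). Tangency of A1 to both parallel lines with radius 12.2 puts R and E at M ± 12.2·n: R = (6.155, 10.53), E = (-6.155, -10.53). Equal radii place N and J the same way about U: N = U + 12.2·n = (58.82, -20.24), J = U − 12.2·n = (46.51, -41.31). So J.y = -41.31.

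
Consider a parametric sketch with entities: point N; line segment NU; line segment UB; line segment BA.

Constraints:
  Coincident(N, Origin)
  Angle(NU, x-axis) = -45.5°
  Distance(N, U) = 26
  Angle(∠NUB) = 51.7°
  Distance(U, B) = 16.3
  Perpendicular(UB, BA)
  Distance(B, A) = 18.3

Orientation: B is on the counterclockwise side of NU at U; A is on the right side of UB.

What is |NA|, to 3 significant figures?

38.7

N is at the origin; NU runs at -45.5° with length 26.0, so U = 26.0·(cos -45.5°, sin -45.5°) = (18.2, -18.5). ∠NUB = 51.7°, so UB runs at -45.5° + (180° − 51.7°) = 82.8° from the x-axis; with |UB| = 16.3, B = U + 16.3·(cos 82.8°, sin 82.8°) = (20.3, -2.37). UB is perpendicular to BA; with |BA| = 18.3 on the right of UB, A = B + 18.3·(0.992, -0.125) = (38.4, -4.67). Then |NA| = |A − N| = 38.7.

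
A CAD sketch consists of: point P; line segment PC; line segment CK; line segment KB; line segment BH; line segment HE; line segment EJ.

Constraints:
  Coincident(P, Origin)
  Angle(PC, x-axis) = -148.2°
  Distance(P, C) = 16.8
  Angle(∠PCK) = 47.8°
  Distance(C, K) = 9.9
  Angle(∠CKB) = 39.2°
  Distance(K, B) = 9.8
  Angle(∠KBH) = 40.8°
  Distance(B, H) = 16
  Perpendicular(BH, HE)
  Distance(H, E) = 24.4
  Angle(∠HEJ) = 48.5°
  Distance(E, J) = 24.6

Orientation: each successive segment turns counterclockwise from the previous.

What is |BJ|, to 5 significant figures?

8.4546

P is at the origin; PC runs at -148.2° with length 16.8, so C = (-14.278, -8.8529). ∠PCK = 47.8° gives CK at -16.000° from the x-axis; with |CK| = 9.9, K = (-4.7617, -11.582). ∠CKB = 39.2° gives KB at 124.80° from the x-axis; with |KB| = 9.8, B = (-10.355, -3.5344). ∠KBH = 40.8° gives BH at -96.000° from the x-axis; with |BH| = 16.0, H = (-12.027, -19.447). The perpendicularity gives HE at right angles to BH, so HE runs at -6.0000°; with |HE| = 24.4, E = (12.239, -21.997). ∠HEJ = 48.5° gives EJ at 125.50° from the x-axis; with |EJ| = 24.6, J = (-2.0461, -1.9700). Then |BJ| = |J − B| = 8.4546.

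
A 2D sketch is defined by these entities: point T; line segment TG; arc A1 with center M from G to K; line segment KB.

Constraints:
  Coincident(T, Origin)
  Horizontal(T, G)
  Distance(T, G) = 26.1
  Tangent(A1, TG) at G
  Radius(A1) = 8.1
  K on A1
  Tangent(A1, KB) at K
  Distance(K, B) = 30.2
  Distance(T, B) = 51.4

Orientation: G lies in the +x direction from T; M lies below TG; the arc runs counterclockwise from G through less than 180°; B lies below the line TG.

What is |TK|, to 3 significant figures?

22.7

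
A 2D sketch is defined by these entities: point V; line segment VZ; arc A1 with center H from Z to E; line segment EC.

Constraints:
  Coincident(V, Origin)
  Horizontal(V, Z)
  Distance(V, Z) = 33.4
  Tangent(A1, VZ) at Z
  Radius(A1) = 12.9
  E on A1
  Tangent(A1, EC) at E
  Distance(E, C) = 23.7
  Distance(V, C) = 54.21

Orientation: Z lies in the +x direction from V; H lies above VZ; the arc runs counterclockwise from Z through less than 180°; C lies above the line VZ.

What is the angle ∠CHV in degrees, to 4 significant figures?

118.7°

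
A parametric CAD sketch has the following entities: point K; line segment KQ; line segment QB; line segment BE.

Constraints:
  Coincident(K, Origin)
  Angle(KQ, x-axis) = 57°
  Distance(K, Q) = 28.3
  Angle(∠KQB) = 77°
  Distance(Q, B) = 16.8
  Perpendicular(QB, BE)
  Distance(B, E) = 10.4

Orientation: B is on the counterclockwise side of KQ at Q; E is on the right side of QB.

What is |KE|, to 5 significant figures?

39.382

∠KQB = 77.0°, so QB runs at 57.0° + (180° − 77.0°) = 160.00° from the x-axis; with |QB| = 16.8, B = Q + 16.8·(cos 160.00°, sin 160.00°) = (-0.37355, 29.480). The perpendicularity gives BE at right angles to QB; with |BE| = 10.4 on the right of QB, E = B + 10.4·(0.34202, 0.93969) = (3.1835, 39.253). Then |KE| = |E − K| = 39.382.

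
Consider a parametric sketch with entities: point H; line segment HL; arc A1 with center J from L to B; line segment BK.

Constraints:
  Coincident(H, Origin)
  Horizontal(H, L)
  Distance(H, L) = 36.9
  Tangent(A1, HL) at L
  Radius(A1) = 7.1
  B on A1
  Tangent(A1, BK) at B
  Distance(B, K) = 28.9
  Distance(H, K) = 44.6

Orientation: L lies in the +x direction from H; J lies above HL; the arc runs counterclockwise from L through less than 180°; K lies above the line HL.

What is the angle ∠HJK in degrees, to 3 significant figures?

82.1°

H is at the origin; H and L share the same y with |HL| = 36.9 and L on the +x side, so L = (36.9, 0.00). Tangency of A1 to HL means the radius JL is perpendicular to HL, so J = L + (0, 7.1) = (36.9, 7.10). Since JB ⟂ BK (tangency), |JK| = √(7.1² + 28.9²) = 29.8 regardless of where B sits on A1. So K lies on both circle(H, 44.6) and circle(J, 29.8); the above-HL intersection is K = (27.3, 35.3). B is the foot of the tangent from K: B = (42.9, 10.9).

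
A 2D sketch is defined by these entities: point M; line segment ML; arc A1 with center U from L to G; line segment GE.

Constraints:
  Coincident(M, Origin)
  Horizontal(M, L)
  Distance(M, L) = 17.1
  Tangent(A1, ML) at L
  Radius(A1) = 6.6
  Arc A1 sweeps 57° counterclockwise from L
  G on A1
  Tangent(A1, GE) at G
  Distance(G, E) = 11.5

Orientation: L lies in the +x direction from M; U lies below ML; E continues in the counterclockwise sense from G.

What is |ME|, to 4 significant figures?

13.72

M is at the origin; M and L share the same y with |ML| = 17.1 and L on the +x side, so L = (17.10, 0.000). The tangent condition forces UL to be normal to ML, so U = L + (0, -6.6) = (17.10, -6.600). On A1, L sits at bearing 90° from U; a 57° counterclockwise sweep puts G at bearing 147°, so G = U + 6.6·(cos 147°, sin 147°) = (11.56, -3.005). Tangency of A1 to GE means the radius UG is perpendicular to GE, so GE runs along (−sin 147°, cos 147°); with |GE| = 11.5, E = (5.301, -12.65). Then |ME| = |E − M| = 13.72.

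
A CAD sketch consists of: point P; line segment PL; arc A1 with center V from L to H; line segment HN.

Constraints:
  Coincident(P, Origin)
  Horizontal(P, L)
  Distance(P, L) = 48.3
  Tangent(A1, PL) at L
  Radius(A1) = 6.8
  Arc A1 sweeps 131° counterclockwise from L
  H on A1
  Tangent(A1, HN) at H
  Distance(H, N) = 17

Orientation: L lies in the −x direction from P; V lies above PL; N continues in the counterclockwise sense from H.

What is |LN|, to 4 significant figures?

24.83

P is at the origin; PL is horizontal with |PL| = 48.3 and L on the −x side, so L = (-48.30, 0.000). Tangency of A1 to PL means the radius VL is perpendicular to PL, so V = L + (0, 6.8) = (-48.30, 6.800). On A1, L sits at bearing -90° from V; a 131° counterclockwise sweep puts H at bearing 41°, so H = V + 6.8·(cos 41°, sin 41°) = (-43.17, 11.26). Tangency of A1 to HN means the radius VH is perpendicular to HN, so HN runs along (−sin 41°, cos 41°); with |HN| = 17.0, N = (-54.32, 24.09). Then |LN| = |N − L| = 24.83.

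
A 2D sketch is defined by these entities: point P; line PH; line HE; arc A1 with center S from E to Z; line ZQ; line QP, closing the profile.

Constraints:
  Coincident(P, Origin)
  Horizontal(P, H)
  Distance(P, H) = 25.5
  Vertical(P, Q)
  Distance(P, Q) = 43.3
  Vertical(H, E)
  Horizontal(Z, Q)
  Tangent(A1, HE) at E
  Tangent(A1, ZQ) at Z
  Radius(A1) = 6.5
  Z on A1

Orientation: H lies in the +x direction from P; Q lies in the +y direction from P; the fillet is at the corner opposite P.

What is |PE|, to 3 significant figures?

44.8

P is at the origin; PH is horizontal with |PH| = 25.5 and H on the +x side, so H = (25.5, 0.00). PQ is vertical with |PQ| = 43.3 and Q on the +y side, so Q = (0.00, 43.3). The virtual corner opposite P is at (25.5, 43.3). Tangency of A1 to HE means the radius SE is perpendicular to HE and the tangent condition forces SZ to be normal to ZQ, with radius 6.5, so the center S sits 6.5 in from both sides at S = (19.0, 36.8). That places the tangent points at E = (25.5, 36.8) on HE and Z = (19.0, 43.3) on ZQ. Then |PE| = |E − P| = 44.8.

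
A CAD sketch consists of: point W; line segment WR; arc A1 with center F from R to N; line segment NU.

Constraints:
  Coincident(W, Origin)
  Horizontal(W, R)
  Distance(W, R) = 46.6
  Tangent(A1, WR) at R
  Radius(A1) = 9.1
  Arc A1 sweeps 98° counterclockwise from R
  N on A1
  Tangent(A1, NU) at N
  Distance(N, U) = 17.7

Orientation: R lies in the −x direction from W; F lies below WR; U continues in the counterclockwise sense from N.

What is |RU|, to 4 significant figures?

28.65

On A1, R sits at bearing 90° from F; a 98° counterclockwise sweep puts N at bearing 188°, so N = F + 9.1·(cos 188°, sin 188°) = (-55.61, -10.37). Tangency of A1 to NU means the radius FN is perpendicular to NU, so NU runs along (−sin 188°, cos 188°); with |NU| = 17.7, U = (-53.15, -27.89). Then |RU| = |U − R| = 28.65.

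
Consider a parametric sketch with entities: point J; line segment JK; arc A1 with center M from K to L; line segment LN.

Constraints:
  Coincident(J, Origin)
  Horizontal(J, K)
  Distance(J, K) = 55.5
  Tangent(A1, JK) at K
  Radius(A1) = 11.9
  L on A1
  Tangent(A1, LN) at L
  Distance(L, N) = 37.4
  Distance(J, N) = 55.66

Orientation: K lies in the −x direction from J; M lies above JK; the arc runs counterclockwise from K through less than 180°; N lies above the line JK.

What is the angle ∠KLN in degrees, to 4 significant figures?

143.2°

J is at the origin; JK is horizontal with |JK| = 55.5 and K on the −x side, so K = (-55.50, 0.000). The tangent condition forces MK to be normal to JK, so M = K + (0, 11.9) = (-55.50, 11.90). Since ML ⟂ LN (tangency), |MN| = √(11.9² + 37.4²) = 39.25 regardless of where L sits on A1. So N lies on both circle(J, 55.66) and circle(M, 39.25); the above-JK intersection is N = (-33.53, 44.42). L is the foot of the tangent from N: L = (-44.08, 8.543).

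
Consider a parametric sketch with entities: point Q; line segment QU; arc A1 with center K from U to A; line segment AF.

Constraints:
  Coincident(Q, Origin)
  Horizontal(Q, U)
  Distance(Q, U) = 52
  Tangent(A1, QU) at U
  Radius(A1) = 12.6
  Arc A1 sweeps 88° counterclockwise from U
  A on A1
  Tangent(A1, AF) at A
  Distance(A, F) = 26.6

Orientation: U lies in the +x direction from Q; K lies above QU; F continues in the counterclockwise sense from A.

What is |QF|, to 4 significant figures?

76.12

On A1, U sits at bearing -90° from K; an 88° counterclockwise sweep puts A at bearing -2°, so A = K + 12.6·(cos -2°, sin -2°) = (64.59, 12.16). Since A1 is tangent to AF there, KA ⟂ AF, so AF runs along (−sin -2°, cos -2°); with |AF| = 26.6, F = (65.52, 38.74). Then |QF| = |F − Q| = 76.12.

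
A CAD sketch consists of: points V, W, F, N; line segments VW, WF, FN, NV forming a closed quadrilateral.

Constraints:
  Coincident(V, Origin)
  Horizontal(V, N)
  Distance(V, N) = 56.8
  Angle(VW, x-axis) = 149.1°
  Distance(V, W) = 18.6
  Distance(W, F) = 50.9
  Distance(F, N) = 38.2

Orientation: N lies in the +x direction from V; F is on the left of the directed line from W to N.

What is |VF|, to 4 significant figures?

42.30

Checks: |WF| = 50.90 ✓; |FN| = 38.20 ✓.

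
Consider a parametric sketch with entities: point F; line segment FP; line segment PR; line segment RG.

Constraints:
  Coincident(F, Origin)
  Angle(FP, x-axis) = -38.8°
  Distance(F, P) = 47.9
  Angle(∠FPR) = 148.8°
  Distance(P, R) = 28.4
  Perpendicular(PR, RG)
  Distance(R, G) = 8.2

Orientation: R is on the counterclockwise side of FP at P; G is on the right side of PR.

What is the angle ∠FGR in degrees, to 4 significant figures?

64.55°

F is at the origin; FP runs at -38.8° with length 47.9, so P = 47.9·(cos -38.8°, sin -38.8°) = (37.33, -30.01). ∠FPR = 148.8°, so PR runs at -38.8° + (180° − 148.8°) = -7.600° from the x-axis; with |PR| = 28.4, R = P + 28.4·(cos -7.600°, sin -7.600°) = (65.48, -33.77). The perpendicularity gives RG at right angles to PR; with |RG| = 8.2 on the right of PR, G = R + 8.2·(-0.1323, -0.9912) = (64.40, -41.90). Then cos ∠FGR = GF·GR / (|GF||GR|), giving 64.55°.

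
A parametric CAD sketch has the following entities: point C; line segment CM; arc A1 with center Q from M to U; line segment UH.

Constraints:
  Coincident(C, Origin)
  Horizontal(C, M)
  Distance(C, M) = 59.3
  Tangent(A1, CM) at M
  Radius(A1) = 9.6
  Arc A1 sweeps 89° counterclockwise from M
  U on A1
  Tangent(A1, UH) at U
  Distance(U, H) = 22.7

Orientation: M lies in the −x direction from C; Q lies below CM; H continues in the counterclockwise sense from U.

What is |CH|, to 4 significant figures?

76.38

On A1, M sits at bearing 90° from Q; an 89° counterclockwise sweep puts U at bearing 179°, so U = Q + 9.6·(cos 179°, sin 179°) = (-68.90, -9.432). Since A1 is tangent to UH there, QU ⟂ UH, so UH runs along (−sin 179°, cos 179°); with |UH| = 22.7, H = (-69.29, -32.13). Then |CH| = |H − C| = 76.38.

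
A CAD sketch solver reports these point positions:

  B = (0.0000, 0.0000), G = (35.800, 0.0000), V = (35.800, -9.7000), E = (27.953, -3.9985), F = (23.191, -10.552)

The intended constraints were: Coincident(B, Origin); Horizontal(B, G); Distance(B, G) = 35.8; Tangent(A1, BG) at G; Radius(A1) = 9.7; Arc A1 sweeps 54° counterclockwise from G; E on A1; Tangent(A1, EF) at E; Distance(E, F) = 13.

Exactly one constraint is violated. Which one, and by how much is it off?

Distance(E, F) = 13 — off by 4.90.

B = (0.00, 0.00) ✓; B.y = 0.00, G.y = 0.00 ✓; |BG| = 35.80 ✓; ∠(VG, GB) = 90.00° ✓; |VG| = 9.700 ✓; bearing(V→E) − bearing(V→G) = 54.00° ✓; |VE| = 9.700 ✓; ∠(VE, EF) = 90.00° ✓; |EF| = 8.101 ✗.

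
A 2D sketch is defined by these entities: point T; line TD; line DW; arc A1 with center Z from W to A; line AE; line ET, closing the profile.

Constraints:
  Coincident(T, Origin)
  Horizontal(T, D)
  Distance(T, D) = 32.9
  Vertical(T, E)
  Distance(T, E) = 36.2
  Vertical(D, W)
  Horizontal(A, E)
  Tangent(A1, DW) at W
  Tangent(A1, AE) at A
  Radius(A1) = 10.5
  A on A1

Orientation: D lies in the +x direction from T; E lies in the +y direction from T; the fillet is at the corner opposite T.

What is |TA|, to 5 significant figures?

42.570

T is at the origin; TD is horizontal with |TD| = 32.9 and D on the +x side, so D = (32.900, 0.0000). TE is vertical with |TE| = 36.2 and E on the +y side, so E = (0.0000, 36.200). The virtual corner opposite T is at (32.900, 36.200). A1 meets DW tangentially, so ZW is at right angles to DW and tangency of A1 to AE means the radius ZA is perpendicular to AE, with radius 10.5, so the center Z sits 10.5 in from both sides at Z = (22.400, 25.700). That places the tangent points at W = (32.900, 25.700) on DW and A = (22.400, 36.200) on AE. Then |TA| = |A − T| = 42.570.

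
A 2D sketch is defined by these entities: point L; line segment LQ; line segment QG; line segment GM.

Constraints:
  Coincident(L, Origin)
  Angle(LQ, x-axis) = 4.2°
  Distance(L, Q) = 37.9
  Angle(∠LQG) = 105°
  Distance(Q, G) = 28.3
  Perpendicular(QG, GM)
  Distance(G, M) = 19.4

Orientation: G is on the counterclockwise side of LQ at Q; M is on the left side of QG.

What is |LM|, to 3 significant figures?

41.8

L is at the origin; LQ runs at 4.2° with length 37.9, so Q = 37.9·(cos 4.2°, sin 4.2°) = (37.8, 2.78). ∠LQG = 105.0°, so QG runs at 4.2° + (180° − 105.0°) = 79.2° from the x-axis; with |QG| = 28.3, G = Q + 28.3·(cos 79.2°, sin 79.2°) = (43.1, 30.6). QG is perpendicular to GM; with |GM| = 19.4 on the left of QG, M = G + 19.4·(-0.982, 0.187) = (24.0, 34.2). Then |LM| = |M − L| = 41.8.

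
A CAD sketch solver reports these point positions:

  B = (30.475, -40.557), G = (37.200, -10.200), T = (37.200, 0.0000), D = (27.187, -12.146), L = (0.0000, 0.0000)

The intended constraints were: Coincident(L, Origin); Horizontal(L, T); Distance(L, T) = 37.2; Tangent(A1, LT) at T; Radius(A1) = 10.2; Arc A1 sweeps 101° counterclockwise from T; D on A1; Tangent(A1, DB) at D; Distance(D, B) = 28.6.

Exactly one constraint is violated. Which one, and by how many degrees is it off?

Tangent(A1, DB) at D — off by 4.40°.

L = (0.00, 0.00) ✓; L.y = 0.00, T.y = 0.00 ✓; |LT| = 37.20 ✓; ∠(GT, TL) = 90.00° ✓; |GT| = 10.20 ✓; bearing(G→D) − bearing(G→T) = 101.0° ✓; |GD| = 10.20 ✓; ∠(GD, DB) = 94.40° ✗; |DB| = 28.60 ✓.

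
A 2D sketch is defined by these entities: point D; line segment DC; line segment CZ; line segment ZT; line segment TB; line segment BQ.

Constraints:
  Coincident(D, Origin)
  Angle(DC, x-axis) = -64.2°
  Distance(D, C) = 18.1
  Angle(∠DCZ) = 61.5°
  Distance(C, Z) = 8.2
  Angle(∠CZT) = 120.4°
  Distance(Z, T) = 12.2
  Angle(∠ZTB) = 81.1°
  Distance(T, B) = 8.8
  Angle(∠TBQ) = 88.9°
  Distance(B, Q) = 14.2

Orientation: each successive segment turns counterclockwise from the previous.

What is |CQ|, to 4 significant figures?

1.312

D is at the origin; DC runs at -64.2° with length 18.1, so C = (7.878, -16.30). ∠DCZ = 61.5° gives CZ at 54.30° from the x-axis; with |CZ| = 8.2, Z = (12.66, -9.637). ∠CZT = 120.4° gives ZT at 113.9° from the x-axis; with |ZT| = 12.2, T = (7.720, 1.517). ∠ZTB = 81.1° gives TB at -147.2° from the x-axis; with |TB| = 8.8, B = (0.3230, -3.250). ∠TBQ = 88.9° gives BQ at -56.10° from the x-axis; with |BQ| = 14.2, Q = (8.243, -15.04). Then |CQ| = |Q − C| = 1.312.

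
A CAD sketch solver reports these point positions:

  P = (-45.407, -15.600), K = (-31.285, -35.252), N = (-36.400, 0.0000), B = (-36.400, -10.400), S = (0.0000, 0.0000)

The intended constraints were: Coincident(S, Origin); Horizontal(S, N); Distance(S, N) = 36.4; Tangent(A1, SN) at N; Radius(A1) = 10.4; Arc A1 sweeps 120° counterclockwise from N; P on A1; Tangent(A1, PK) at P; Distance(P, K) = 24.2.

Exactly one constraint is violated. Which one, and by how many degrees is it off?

Tangent(A1, PK) at P — off by 5.70°.

S = (0.00, 0.00) ✓; S.y = 0.00, N.y = 0.00 ✓; |SN| = 36.40 ✓; ∠(BN, NS) = 90.00° ✓; |BN| = 10.40 ✓; bearing(B→P) − bearing(B→N) = 120.0° ✓; |BP| = 10.40 ✓; ∠(BP, PK) = 84.30° ✗; |PK| = 24.20 ✓.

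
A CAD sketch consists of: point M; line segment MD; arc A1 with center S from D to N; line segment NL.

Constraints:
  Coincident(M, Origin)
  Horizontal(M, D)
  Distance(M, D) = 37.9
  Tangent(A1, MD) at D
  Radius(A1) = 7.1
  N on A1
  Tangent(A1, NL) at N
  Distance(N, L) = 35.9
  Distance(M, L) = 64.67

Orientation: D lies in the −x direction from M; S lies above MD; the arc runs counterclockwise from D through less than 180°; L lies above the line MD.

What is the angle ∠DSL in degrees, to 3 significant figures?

162°

M is at the origin; MD is horizontal with |MD| = 37.9 and D on the −x side, so D = (-37.9, 0.00). Since A1 is tangent to MD there, SD ⟂ MD, so S = D + (0, 7.1) = (-37.9, 7.10). Since SN ⟂ NL (tangency), |SL| = √(7.1² + 35.9²) = 36.6 regardless of where N sits on A1. So L lies on both circle(M, 64.67) and circle(S, 36.6); the above-MD intersection is L = (-49.3, 41.9). N is the foot of the tangent from L: N = (-31.7, 10.6).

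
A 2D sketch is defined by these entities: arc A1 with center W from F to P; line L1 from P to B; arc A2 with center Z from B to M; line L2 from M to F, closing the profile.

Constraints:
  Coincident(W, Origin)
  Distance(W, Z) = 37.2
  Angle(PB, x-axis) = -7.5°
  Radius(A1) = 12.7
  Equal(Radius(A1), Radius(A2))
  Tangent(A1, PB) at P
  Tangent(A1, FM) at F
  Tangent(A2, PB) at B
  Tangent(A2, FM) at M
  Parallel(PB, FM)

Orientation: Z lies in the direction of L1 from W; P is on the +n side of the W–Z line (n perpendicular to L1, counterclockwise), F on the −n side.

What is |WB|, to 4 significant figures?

39.31

Tangency of A1 to both parallel lines with radius 12.7 puts P and F at W ± 12.7·n: P = (1.658, 12.59), F = (-1.658, -12.59). Equal radii place B and M the same way about Z: B = Z + 12.7·n = (38.54, 7.736), M = Z − 12.7·n = (35.22, -17.45). Then |WB| = |B − W| = 39.31.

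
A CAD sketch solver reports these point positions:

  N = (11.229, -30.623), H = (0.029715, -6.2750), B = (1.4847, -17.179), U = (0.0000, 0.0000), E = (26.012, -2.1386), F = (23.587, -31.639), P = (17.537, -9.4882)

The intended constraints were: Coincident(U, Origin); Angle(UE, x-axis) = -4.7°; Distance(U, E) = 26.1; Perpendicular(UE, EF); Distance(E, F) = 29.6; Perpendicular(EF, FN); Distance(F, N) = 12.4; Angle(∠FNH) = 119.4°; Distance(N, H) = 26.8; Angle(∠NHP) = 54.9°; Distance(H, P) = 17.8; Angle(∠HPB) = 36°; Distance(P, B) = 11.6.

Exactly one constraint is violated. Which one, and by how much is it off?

Distance(P, B) = 11.6 — off by 6.20.

U = (0.00, 0.00) ✓; UE at -4.700° ✓; |UE| = 26.10 ✓; ∠(UE, EF) = 90.00° ✓; |EF| = 29.60 ✓; ∠(EF, FN) = 90.00° ✓; |FN| = 12.40 ✓; ∠FNH = 119.4° ✓; |NH| = 26.80 ✓; ∠NHP = 54.90° ✓; |HP| = 17.80 ✓; ∠HPB = 36.00° ✓; |PB| = 17.80 ✗.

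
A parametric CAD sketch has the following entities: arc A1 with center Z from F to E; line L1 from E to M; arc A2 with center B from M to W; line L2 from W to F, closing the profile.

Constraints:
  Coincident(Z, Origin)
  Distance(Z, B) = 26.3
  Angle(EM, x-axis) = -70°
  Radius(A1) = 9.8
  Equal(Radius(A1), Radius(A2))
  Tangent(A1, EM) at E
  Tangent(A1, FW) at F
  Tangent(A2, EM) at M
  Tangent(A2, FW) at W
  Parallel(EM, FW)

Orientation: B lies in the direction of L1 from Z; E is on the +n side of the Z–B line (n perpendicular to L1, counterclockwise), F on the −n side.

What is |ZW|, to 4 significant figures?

28.07

The slot axis is L1's direction at -70.0°, so u = (cos -70.0°, sin -70.0°) = (0.3420, -0.9397) and n = (−sin -70.0°, cos -70.0°) = (0.9397, 0.3420). Z is at the origin and B lies 26.3 along u from Z, so B = 26.3·u = (8.995, -24.71). Tangency of A1 to both parallel lines with radius 9.8 puts E and F at Z ± 9.8·n: E = (9.209, 3.352), F = (-9.209, -3.352). Equal radii place M and W the same way about B: M = B + 9.8·n = (18.20, -21.36), W = B − 9.8·n = (-0.2139, -28.07). Then |ZW| = |W − Z| = 28.07.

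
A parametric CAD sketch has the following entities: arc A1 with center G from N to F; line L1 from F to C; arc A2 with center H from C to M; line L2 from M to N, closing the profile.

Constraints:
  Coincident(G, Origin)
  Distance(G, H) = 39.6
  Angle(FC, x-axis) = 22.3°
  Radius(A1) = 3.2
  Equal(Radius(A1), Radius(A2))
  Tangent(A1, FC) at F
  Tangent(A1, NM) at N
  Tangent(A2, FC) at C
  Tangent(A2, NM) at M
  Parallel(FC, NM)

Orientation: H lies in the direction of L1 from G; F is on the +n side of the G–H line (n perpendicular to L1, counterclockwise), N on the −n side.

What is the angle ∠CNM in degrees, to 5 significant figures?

9.1805°

Tangency of A1 to both parallel lines with radius 3.2 puts F and N at G ± 3.2·n: F = (-1.2143, 2.9607), N = (1.2143, -2.9607). Equal radii place C and M the same way about H: C = H + 3.2·n = (35.424, 17.987), M = H − 3.2·n = (37.853, 12.066). Then cos ∠CNM = NC·NM / (|NC||NM|), giving 9.1805°.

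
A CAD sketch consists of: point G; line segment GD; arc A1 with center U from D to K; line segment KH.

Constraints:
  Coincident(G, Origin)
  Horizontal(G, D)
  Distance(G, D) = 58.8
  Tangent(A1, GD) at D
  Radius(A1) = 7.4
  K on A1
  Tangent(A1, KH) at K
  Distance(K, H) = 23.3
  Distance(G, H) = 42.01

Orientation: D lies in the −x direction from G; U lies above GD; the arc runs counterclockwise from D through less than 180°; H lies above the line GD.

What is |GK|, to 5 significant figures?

53.489

G is at the origin; G and D share the same y with |GD| = 58.8 and D on the −x side, so D = (-58.800, 0.0000). The tangent condition forces UD to be normal to GD, so U = D + (0, 7.4) = (-58.800, 7.4000). Since UK ⟂ KH (tangency), |UH| = √(7.4² + 23.3²) = 24.447 regardless of where K sits on A1. So H lies on both circle(G, 42.01) and circle(U, 24.447); the above-GD intersection is H = (-37.377, 19.178). K is the foot of the tangent from H: K = (-53.439, 2.2987).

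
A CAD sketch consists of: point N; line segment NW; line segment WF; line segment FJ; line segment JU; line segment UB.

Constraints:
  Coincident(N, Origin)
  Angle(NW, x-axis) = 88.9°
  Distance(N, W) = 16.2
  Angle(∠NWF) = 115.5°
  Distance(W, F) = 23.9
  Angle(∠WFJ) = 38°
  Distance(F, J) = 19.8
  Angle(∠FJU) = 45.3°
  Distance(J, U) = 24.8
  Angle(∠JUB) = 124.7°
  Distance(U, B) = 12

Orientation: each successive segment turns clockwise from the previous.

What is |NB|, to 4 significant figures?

43.55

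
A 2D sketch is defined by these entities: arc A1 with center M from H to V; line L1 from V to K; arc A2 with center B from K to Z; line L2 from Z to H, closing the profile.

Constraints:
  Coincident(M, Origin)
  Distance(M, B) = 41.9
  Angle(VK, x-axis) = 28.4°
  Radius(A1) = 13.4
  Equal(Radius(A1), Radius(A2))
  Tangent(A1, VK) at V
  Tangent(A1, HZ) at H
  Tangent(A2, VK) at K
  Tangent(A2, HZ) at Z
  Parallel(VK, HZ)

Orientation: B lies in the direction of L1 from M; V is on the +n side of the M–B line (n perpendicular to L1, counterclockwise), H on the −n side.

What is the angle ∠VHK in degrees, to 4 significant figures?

57.40°

Tangency of A1 to both parallel lines with radius 13.4 puts V and H at M ± 13.4·n: V = (-6.373, 11.79), H = (6.373, -11.79). Equal radii place K and Z the same way about B: K = B + 13.4·n = (30.48, 31.72), Z = B − 13.4·n = (43.23, 8.141). Then cos ∠VHK = HV·HK / (|HV||HK|), giving 57.40°.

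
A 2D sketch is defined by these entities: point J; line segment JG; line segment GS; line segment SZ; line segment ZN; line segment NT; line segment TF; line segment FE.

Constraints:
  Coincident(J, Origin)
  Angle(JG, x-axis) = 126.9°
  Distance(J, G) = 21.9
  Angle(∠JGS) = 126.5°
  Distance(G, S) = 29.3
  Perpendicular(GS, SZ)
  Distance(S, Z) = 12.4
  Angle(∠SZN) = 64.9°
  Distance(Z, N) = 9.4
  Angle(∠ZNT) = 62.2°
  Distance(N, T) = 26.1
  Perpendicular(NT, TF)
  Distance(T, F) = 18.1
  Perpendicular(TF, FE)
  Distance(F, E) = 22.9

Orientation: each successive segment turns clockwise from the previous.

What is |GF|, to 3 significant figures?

53.0

∠ZNT = 62.2° gives NT at 110° from the x-axis; with |NT| = 26.1, T = (-8.29, 59.5). NT is perpendicular to TF, so TF runs at 20.5°; with |TF| = 18.1, F = (8.66, 65.8). Then |GF| = |F − G| = 53.0.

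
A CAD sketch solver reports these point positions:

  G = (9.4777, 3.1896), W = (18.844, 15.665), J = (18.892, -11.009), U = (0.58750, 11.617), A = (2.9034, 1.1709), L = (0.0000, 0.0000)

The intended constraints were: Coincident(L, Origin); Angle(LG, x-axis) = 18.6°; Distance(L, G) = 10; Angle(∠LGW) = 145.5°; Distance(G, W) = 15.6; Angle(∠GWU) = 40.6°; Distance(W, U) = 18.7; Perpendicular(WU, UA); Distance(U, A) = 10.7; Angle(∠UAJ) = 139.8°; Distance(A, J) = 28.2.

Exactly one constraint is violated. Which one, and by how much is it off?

Distance(A, J) = 28.2 — off by 8.10.

L = (0.00, 0.00) ✓; LG at 18.60° ✓; |LG| = 10.00 ✓; ∠LGW = 145.5° ✓; |GW| = 15.60 ✓; ∠GWU = 40.60° ✓; |WU| = 18.70 ✓; ∠(WU, UA) = 90.00° ✓; |UA| = 10.70 ✓; ∠UAJ = 139.8° ✓; |AJ| = 20.10 ✗.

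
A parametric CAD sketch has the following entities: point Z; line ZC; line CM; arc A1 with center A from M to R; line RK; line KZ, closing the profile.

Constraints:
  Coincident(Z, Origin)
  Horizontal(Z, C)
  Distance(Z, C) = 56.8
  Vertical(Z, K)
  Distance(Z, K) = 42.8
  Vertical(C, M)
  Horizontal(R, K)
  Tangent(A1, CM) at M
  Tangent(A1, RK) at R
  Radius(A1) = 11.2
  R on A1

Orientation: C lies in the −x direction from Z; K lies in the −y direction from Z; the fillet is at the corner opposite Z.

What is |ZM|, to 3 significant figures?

65.0

Z is at the origin; ZC is horizontal with |ZC| = 56.8 and C on the −x side, so C = (-56.8, 0.00). ZK is vertical with |ZK| = 42.8 and K on the −y side, so K = (0.00, -42.8). The virtual corner opposite Z is at (-56.8, -42.8). Tangency of A1 to CM means the radius AM is perpendicular to CM and tangency of A1 to RK means the radius AR is perpendicular to RK, with radius 11.2, so the center A sits 11.2 in from both sides at A = (-45.6, -31.6). That places the tangent points at M = (-56.8, -31.6) on CM and R = (-45.6, -42.8) on RK. Then |ZM| = |M − Z| = 65.0.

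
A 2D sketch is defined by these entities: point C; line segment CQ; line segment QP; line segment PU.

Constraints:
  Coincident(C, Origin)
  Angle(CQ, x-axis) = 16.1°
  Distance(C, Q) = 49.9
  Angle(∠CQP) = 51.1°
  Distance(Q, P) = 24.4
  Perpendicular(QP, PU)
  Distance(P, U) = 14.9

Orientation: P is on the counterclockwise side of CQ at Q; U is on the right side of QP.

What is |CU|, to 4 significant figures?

54.18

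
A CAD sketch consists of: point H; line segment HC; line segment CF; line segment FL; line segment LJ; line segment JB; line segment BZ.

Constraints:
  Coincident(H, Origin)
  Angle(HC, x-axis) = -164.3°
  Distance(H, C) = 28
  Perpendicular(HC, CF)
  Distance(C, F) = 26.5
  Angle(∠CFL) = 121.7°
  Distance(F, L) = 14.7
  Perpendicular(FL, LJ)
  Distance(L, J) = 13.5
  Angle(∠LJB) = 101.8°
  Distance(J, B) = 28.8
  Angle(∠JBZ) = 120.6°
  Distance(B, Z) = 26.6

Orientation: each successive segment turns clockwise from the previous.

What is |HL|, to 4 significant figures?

37.57

H is at the origin; HC runs at -164.3° with length 28.0, so C = (-26.96, -7.577). HC is perpendicular to CF, so CF runs at 105.7°; with |CF| = 26.5, F = (-34.13, 17.93). ∠CFL = 121.7° gives FL at 47.40° from the x-axis; with |FL| = 14.7, L = (-24.18, 28.76). Then |HL| = |L − H| = 37.57.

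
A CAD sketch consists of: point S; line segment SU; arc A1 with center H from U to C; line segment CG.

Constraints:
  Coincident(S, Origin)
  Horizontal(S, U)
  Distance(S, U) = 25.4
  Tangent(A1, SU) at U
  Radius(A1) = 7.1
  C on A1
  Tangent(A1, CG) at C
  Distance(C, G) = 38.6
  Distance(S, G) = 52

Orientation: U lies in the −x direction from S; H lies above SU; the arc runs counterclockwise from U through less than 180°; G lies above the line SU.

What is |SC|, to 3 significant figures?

20.1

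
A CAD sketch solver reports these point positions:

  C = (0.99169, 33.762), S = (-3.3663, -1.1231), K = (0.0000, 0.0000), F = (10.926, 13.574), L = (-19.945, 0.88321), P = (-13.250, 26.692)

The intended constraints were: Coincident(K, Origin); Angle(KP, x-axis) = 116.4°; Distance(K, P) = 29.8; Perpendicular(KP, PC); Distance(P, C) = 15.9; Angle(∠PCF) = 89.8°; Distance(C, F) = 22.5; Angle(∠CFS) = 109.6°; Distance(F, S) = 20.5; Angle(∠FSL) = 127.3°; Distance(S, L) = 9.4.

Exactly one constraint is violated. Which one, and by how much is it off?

Distance(S, L) = 9.4 — off by 7.30.

K = (0.00, 0.00) ✓; KP at 116.4° ✓; |KP| = 29.80 ✓; ∠(KP, PC) = 90.00° ✓; |PC| = 15.90 ✓; ∠PCF = 89.80° ✓; |CF| = 22.50 ✓; ∠CFS = 109.6° ✓; |FS| = 20.50 ✓; ∠FSL = 127.3° ✓; |SL| = 16.70 ✗.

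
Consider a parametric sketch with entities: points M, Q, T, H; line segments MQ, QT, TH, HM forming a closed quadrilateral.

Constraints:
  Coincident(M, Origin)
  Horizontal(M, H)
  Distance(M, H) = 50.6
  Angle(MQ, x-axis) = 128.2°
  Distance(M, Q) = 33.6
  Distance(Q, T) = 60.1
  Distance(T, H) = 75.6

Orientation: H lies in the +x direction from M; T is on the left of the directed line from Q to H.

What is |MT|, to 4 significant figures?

72.69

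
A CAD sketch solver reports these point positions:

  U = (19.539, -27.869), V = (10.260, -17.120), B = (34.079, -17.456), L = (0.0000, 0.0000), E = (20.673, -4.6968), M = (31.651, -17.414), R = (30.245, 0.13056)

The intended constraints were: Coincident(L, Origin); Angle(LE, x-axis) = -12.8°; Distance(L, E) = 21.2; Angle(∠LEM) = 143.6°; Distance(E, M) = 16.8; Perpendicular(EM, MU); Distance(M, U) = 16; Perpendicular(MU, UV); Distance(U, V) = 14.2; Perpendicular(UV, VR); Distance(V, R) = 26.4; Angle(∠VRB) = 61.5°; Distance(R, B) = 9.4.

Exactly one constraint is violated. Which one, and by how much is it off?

Distance(R, B) = 9.4 — off by 8.60.

L = (0.00, 0.00) ✓; LE at -12.80° ✓; |LE| = 21.20 ✓; ∠LEM = 143.6° ✓; |EM| = 16.80 ✓; ∠(EM, MU) = 90.00° ✓; |MU| = 16.00 ✓; ∠(MU, UV) = 90.00° ✓; |UV| = 14.20 ✓; ∠(UV, VR) = 90.00° ✓; |VR| = 26.40 ✓; ∠VRB = 61.50° ✓; |RB| = 18.00 ✗.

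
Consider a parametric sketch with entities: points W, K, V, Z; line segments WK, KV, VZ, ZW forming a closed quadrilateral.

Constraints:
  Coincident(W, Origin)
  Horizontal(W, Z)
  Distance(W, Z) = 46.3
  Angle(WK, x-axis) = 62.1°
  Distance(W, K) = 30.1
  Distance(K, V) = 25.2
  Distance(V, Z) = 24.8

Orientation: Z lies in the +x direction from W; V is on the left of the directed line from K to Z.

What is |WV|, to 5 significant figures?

45.760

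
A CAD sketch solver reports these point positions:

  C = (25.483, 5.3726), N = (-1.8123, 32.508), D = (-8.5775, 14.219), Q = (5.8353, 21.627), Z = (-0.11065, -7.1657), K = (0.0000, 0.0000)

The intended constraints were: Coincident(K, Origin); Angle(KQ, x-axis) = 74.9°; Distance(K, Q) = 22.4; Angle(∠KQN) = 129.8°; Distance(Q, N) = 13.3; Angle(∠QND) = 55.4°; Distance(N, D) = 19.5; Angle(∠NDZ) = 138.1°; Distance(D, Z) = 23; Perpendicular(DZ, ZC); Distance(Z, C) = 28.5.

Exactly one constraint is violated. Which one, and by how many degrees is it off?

Perpendicular(DZ, ZC) — off by 4.50°.

K = (0.00, 0.00) ✓; KQ at 74.90° ✓; |KQ| = 22.40 ✓; ∠KQN = 129.8° ✓; |QN| = 13.30 ✓; ∠QND = 55.40° ✓; |ND| = 19.50 ✓; ∠NDZ = 138.1° ✓; |DZ| = 23.00 ✓; ∠(DZ, ZC) = 94.50° ✗; |ZC| = 28.50 ✓.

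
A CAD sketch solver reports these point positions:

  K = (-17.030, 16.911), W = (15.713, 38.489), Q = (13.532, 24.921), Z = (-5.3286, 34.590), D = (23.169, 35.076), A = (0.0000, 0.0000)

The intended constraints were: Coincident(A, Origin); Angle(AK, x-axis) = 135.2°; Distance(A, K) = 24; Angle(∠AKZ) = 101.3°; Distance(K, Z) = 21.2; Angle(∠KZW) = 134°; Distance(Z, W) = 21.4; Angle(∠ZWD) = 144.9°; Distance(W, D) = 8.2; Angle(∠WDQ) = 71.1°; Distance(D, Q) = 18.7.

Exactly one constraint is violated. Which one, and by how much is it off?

Distance(D, Q) = 18.7 — off by 4.70.

A = (0.00, 0.00) ✓; AK at 135.2° ✓; |AK| = 24.00 ✓; ∠AKZ = 101.3° ✓; |KZ| = 21.20 ✓; ∠KZW = 134.0° ✓; |ZW| = 21.40 ✓; ∠ZWD = 144.9° ✓; |WD| = 8.200 ✓; ∠WDQ = 71.10° ✓; |DQ| = 14.00 ✗.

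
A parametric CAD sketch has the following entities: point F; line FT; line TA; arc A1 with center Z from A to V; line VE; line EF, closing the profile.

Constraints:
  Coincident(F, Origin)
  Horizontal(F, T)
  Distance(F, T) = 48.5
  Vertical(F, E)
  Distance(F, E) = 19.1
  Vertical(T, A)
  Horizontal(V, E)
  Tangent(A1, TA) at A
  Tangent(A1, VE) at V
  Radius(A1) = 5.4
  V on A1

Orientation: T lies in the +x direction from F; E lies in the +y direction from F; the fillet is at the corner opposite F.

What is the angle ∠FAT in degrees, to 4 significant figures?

74.23°

The virtual corner opposite F is at (48.50, 19.10). A1 meets TA tangentially, so ZA is at right angles to TA and since A1 is tangent to VE there, ZV ⟂ VE, with radius 5.4, so the center Z sits 5.4 in from both sides at Z = (43.10, 13.70). That places the tangent points at A = (48.50, 13.70) on TA and V = (43.10, 19.10) on VE. Then cos ∠FAT = AF·AT / (|AF||AT|), giving 74.23°.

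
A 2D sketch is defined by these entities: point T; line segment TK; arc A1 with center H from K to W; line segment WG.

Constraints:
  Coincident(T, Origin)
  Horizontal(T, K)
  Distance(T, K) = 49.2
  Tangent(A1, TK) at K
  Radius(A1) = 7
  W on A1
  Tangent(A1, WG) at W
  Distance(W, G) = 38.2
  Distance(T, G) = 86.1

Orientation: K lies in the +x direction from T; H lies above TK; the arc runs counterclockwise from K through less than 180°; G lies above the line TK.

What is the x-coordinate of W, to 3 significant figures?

54.2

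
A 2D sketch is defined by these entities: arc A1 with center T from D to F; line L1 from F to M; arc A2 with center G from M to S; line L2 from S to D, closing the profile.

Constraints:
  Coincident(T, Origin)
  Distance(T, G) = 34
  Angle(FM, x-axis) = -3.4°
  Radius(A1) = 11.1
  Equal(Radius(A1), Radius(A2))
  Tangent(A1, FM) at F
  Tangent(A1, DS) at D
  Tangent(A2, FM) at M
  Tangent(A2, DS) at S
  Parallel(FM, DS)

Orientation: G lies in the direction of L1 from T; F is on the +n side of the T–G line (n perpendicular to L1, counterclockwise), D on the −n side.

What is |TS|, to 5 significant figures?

35.766

The slot axis is L1's direction at -3.4°, so u = (cos -3.4°, sin -3.4°) = (0.99824, -0.059306) and n = (−sin -3.4°, cos -3.4°) = (0.059306, 0.99824). T is at the origin and G lies 34.0 along u from T, so G = 34.0·u = (33.940, -2.0164). Tangency of A1 to both parallel lines with radius 11.1 puts F and D at T ± 11.1·n: F = (0.65830, 11.080), D = (-0.65830, -11.080). Equal radii place M and S the same way about G: M = G + 11.1·n = (34.598, 9.0640), S = G − 11.1·n = (33.282, -13.097). Then |TS| = |S − T| = 35.766.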